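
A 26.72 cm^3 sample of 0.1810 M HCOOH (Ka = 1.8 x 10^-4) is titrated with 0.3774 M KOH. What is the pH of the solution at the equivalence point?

n(HCOOH) = 0.1810 x 0.02672 = 0.004836 mol; V(KOH) at equivalence = 0.004836/0.3774 = 0.01281 L.
At equivalence all the acid is converted to HCOO-; total volume = 0.02672 + 0.01281 = 0.03953 L, so [HCOO-] = 0.004836/0.03953 = 0.1223 M.
Kb = Kw/Ka = 1.0e-14 / 1.8 x 10^-4 = 5.56e-11.
[OH^-] = sqrt(Kb x [HCOO-]) = sqrt(5.56e-11 x 0.1223) = 2.61e-6 M.
pOH = 5.58, so pH = 14.00 - 5.58 = 8.42.

8.42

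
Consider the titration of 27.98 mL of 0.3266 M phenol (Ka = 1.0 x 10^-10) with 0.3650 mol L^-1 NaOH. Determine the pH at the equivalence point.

n(C6H5OH) = 0.3266 x 0.02798 = 0.009138 mol; V(NaOH) at equivalence = 0.009138/0.3650 = 0.02504 L.
At equivalence all the acid is converted to C6H5O-; total volume = 0.02798 + 0.02504 = 0.05302 L, so [C6H5O-] = 0.009138/0.05302 = 0.1724 M.
Kb = Kw/Ka = 1.0e-14 / 1.0 x 10^-10 = 0.000100.
[OH^-] = sqrt(Kb x [C6H5O-]) = sqrt(0.000100 x 0.1724) = 0.00415 M.
pOH = 2.38, so pH = 14.00 - 2.38 = 11.62.

11.62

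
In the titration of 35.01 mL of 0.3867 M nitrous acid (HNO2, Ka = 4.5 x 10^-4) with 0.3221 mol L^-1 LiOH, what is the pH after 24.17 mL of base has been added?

3.48

Initial n(HNO2) = 0.3867 x 0.03501 = 0.01354 mol.
n(LiOH) added = 0.3221 x 0.02417 = 0.007785 mol, converting that many moles of HNO2 to NO2-.
Remaining n(HNO2) = 0.005753 mol; n(NO2-) = 0.007785 mol.
By Henderson-Hasselbalch, pH = pKa + log([A^-]/[HA]) = 3.35 + log(0.007785/0.005753) = 3.35 + (+0.13) = 3.48.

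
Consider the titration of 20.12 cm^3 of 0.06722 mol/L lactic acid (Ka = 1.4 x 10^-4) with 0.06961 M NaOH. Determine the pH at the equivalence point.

8.19

n(HC3H5O3) = 0.06722 x 0.02012 = 0.001352 mol; V(NaOH) at equivalence = 0.001352/0.06961 = 0.01943 L.
At equivalence all the acid is converted to C3H5O3-; total volume = 0.02012 + 0.01943 = 0.03955 L, so [C3H5O3-] = 0.001352/0.03955 = 0.03420 M.
Kb = Kw/Ka = 1.0e-14 / 1.4 x 10^-4 = 7.14e-11.
[OH^-] = sqrt(Kb x [C3H5O3-]) = sqrt(7.14e-11 x 0.03420) = 1.56e-6 M.
pOH = 5.81, so pH = 14.00 - 5.81 = 8.19.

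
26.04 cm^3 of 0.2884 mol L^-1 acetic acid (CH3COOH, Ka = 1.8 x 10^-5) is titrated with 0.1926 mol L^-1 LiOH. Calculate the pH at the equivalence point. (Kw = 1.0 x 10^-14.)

n(CH3COOH) = 0.2884 x 0.02604 = 0.007510 mol; V(LiOH) at equivalence = 0.007510/0.1926 = 0.03899 L.
At equivalence all the acid is converted to CH3COO-; total volume = 0.02604 + 0.03899 = 0.06503 L, so [CH3COO-] = 0.007510/0.06503 = 0.1155 M.
Kb = Kw/Ka = 1.0e-14 / 1.8 x 10^-5 = 5.56e-10.
[OH^-] = sqrt(Kb x [CH3COO-]) = sqrt(5.56e-10 x 0.1155) = 8.01e-6 M.
pOH = 5.10, so pH = 14.00 - 5.10 = 8.90.

8.90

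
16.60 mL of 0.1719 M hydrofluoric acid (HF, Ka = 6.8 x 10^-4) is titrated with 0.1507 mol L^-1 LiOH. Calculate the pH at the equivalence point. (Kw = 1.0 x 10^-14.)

n(HF) = 0.1719 x 0.01660 = 0.002854 mol; V(LiOH) at equivalence = 0.002854/0.1507 = 0.01894 L.
At equivalence all the acid is converted to F-; total volume = 0.01660 + 0.01894 = 0.03554 L, so [F-] = 0.002854/0.03554 = 0.08030 M.
Kb = Kw/Ka = 1.0e-14 / 6.8 x 10^-4 = 1.47e-11.
[OH^-] = sqrt(Kb x [F-]) = sqrt(1.47e-11 x 0.08030) = 1.09e-6 M.
pOH = 5.96, so pH = 14.00 - 5.96 = 8.04.

8.04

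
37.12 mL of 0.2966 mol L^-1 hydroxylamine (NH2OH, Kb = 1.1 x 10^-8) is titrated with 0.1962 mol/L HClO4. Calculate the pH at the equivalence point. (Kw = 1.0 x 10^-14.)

n(NH2OH) = 0.2966 x 0.03712 = 0.01101 mol; V(HClO4) at equivalence = 0.01101/0.1962 = 0.05612 L.
At equivalence the base is fully converted to NH3OH+; total volume = 0.09324 L, so [NH3OH+] = 0.01101/0.09324 = 0.1181 M.
Ka(NH3OH+) = Kw/Kb = 1.0e-14 / 1.1 x 10^-8 = 9.09e-7.
[H^+] = sqrt(Ka x [NH3OH+]) = sqrt(9.09e-7 x 0.1181) = 0.000328 M.
pH = -log(0.000328) = 3.48.

3.48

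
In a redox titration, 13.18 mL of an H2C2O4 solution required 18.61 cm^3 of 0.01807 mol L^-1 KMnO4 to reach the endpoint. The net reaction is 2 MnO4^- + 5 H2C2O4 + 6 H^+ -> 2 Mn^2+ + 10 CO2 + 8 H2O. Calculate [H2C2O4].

n(KMnO4) = 0.01807 x 0.01861 = 0.0003363 mol.
From the balanced equation, 2 mol KMnO4 reacts with 5 mol H2C2O4, so n(H2C2O4) = 0.0003363 x 5/2 = 0.0008407 mol.
[H2C2O4] = 0.0008407 / 0.01318 L = 0.0638 M.

0.0638 M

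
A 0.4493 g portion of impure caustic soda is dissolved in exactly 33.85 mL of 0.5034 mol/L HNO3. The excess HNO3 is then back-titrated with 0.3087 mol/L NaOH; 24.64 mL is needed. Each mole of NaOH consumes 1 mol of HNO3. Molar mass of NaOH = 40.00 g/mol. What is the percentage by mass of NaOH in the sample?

84.0%

Total n(HNO3) added = 0.5034 x 0.03385 = 0.01704 mol.
n(NaOH) used = 0.3087 x 0.02464 = 0.007606 mol, which equals the excess n(HNO3).
So n(HNO3) consumed by the sample = 0.01704 - 0.007606 = 0.009434 mol.
n(NaOH) = 0.009434 / 1 = 0.009434 mol.
mass NaOH = 0.009434 x 40.00 = 0.3773 g, so %NaOH = 0.3773/0.4493 x 100 = 84.0%.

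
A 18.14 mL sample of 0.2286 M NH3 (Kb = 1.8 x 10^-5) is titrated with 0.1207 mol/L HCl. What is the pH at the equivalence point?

5.18

n(NH3) = 0.2286 x 0.01814 = 0.004147 mol; V(HCl) at equivalence = 0.004147/0.1207 = 0.03436 L.
At equivalence the base is fully converted to NH4+; total volume = 0.05250 L, so [NH4+] = 0.004147/0.05250 = 0.07899 M.
Ka(NH4+) = Kw/Kb = 1.0e-14 / 1.8 x 10^-5 = 5.56e-10.
[H^+] = sqrt(Ka x [NH4+]) = sqrt(5.56e-10 x 0.07899) = 6.62e-6 M.
pH = -log(6.62e-6) = 5.18.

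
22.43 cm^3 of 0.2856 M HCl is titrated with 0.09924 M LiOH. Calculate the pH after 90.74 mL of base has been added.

12.36

n(acid) = 0.2856 x 0.02243 = 0.006406 mol; n(LiOH) added = 0.09924 x 0.09074 = 0.009005 mol.
Base is in excess by 0.009005 - 0.006406 = 0.002599 mol in a total volume of 0.1132 L.
[OH^-] = 0.002599/0.1132 = 0.02297 M, so pOH = 1.64 and pH = 14.00 - 1.64 = 12.36.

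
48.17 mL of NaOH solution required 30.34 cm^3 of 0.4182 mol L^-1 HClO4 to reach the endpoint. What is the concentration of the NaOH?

0.263 M

n(HClO4) delivered = 0.4182 x 0.03034 = 0.01269 mol.
For a 1:1 reaction, n(NaOH) = 0.01269 mol.
[NaOH] = 0.01269 mol / 0.04817 L = 0.263 M.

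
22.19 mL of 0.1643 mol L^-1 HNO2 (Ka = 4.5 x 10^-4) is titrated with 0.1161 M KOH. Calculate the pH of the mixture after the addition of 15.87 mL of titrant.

Initial n(HNO2) = 0.1643 x 0.02219 = 0.003646 mol.
n(KOH) added = 0.1161 x 0.01587 = 0.001843 mol, converting that many moles of HNO2 to NO2-.
Remaining n(HNO2) = 0.001803 mol; n(NO2-) = 0.001843 mol.
By Henderson-Hasselbalch, pH = pKa + log([A^-]/[HA]) = 3.35 + log(0.001843/0.001803) = 3.35 + (+0.01) = 3.36.

3.36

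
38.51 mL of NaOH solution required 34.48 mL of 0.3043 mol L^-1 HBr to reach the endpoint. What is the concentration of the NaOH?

0.272 M

n(HBr) delivered = 0.3043 x 0.03448 = 0.01049 mol.
For a 1:1 reaction, n(NaOH) = 0.01049 mol.
[NaOH] = 0.01049 mol / 0.03851 L = 0.272 M.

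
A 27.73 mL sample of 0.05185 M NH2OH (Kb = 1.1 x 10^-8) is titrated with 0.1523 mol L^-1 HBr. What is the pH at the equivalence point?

3.73

n(NH2OH) = 0.05185 x 0.02773 = 0.001438 mol; V(HBr) at equivalence = 0.001438/0.1523 = 0.009441 L.
At equivalence the base is fully converted to NH3OH+; total volume = 0.03717 L, so [NH3OH+] = 0.001438/0.03717 = 0.03868 M.
Ka(NH3OH+) = Kw/Kb = 1.0e-14 / 1.1 x 10^-8 = 9.09e-7.
[H^+] = sqrt(Ka x [NH3OH+]) = sqrt(9.09e-7 x 0.03868) = 0.000188 M.
pH = -log(0.000188) = 3.73.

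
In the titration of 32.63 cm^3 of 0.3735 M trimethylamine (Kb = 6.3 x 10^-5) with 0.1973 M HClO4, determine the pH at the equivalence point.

5.34

n((CH3)3N) = 0.3735 x 0.03263 = 0.01219 mol; V(HClO4) at equivalence = 0.01219/0.1973 = 0.06177 L.
At equivalence the base is fully converted to (CH3)3NH+; total volume = 0.09440 L, so [(CH3)3NH+] = 0.01219/0.09440 = 0.1291 M.
Ka((CH3)3NH+) = Kw/Kb = 1.0e-14 / 6.3 x 10^-5 = 1.59e-10.
[H^+] = sqrt(Ka x [(CH3)3NH+]) = sqrt(1.59e-10 x 0.1291) = 4.53e-6 M.
pH = -log(4.53e-6) = 5.34.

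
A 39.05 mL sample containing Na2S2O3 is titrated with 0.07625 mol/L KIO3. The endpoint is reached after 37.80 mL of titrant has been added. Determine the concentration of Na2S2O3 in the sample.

0.443 M

n(KIO3) = 0.07625 x 0.03780 = 0.002882 mol.
From the balanced equation, 1 mol KIO3 reacts with 6 mol Na2S2O3, so n(Na2S2O3) = 0.002882 x 6/1 = 0.01729 mol.
[Na2S2O3] = 0.01729 / 0.03905 L = 0.443 M.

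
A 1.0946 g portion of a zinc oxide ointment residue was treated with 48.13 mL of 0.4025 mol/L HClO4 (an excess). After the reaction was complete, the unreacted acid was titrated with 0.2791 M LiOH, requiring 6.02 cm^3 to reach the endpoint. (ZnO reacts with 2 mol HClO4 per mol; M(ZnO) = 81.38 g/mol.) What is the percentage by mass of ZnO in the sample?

Total n(HClO4) added = 0.4025 x 0.04813 = 0.01937 mol.
n(LiOH) used = 0.2791 x 0.006020 = 0.001680 mol, which equals the excess n(HClO4).
So n(HClO4) consumed by the sample = 0.01937 - 0.001680 = 0.01769 mol.
n(ZnO) = 0.01769 / 2 = 0.008846 mol.
mass ZnO = 0.008846 x 81.38 = 0.7199 g, so %ZnO = 0.7199/1.0946 x 100 = 65.8%.

65.8%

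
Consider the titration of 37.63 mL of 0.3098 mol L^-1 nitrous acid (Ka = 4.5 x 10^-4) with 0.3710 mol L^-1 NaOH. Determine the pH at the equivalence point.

n(HNO2) = 0.3098 x 0.03763 = 0.01166 mol; V(NaOH) at equivalence = 0.01166/0.3710 = 0.03142 L.
At equivalence all the acid is converted to NO2-; total volume = 0.03763 + 0.03142 = 0.06905 L, so [NO2-] = 0.01166/0.06905 = 0.1688 M.
Kb = Kw/Ka = 1.0e-14 / 4.5 x 10^-4 = 2.22e-11.
[OH^-] = sqrt(Kb x [NO2-]) = sqrt(2.22e-11 x 0.1688) = 1.94e-6 M.
pOH = 5.71, so pH = 14.00 - 5.71 = 8.29.

8.29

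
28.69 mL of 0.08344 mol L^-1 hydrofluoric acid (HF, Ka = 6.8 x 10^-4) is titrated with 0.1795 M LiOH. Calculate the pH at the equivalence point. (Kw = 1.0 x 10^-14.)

n(HF) = 0.08344 x 0.02869 = 0.002394 mol; V(LiOH) at equivalence = 0.002394/0.1795 = 0.01334 L.
At equivalence all the acid is converted to F-; total volume = 0.02869 + 0.01334 = 0.04203 L, so [F-] = 0.002394/0.04203 = 0.05696 M.
Kb = Kw/Ka = 1.0e-14 / 6.8 x 10^-4 = 1.47e-11.
[OH^-] = sqrt(Kb x [F-]) = sqrt(1.47e-11 x 0.05696) = 9.15e-7 M.
pOH = 6.04, so pH = 14.00 - 6.04 = 7.96.

7.96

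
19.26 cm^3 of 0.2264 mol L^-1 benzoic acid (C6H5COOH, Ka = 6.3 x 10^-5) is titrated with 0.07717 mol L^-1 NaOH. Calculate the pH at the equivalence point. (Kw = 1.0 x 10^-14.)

n(C6H5COOH) = 0.2264 x 0.01926 = 0.004360 mol; V(NaOH) at equivalence = 0.004360/0.07717 = 0.05650 L.
At equivalence all the acid is converted to C6H5COO-; total volume = 0.01926 + 0.05650 = 0.07576 L, so [C6H5COO-] = 0.004360/0.07576 = 0.05755 M.
Kb = Kw/Ka = 1.0e-14 / 6.3 x 10^-5 = 1.59e-10.
[OH^-] = sqrt(Kb x [C6H5COO-]) = sqrt(1.59e-10 x 0.05755) = 3.02e-6 M.
pOH = 5.52, so pH = 14.00 - 5.52 = 8.48.

8.48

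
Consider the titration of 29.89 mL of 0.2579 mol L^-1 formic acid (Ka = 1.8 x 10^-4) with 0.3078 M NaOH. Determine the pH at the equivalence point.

8.45

n(HCOOH) = 0.2579 x 0.02989 = 0.007709 mol; V(NaOH) at equivalence = 0.007709/0.3078 = 0.02504 L.
At equivalence all the acid is converted to HCOO-; total volume = 0.02989 + 0.02504 = 0.05493 L, so [HCOO-] = 0.007709/0.05493 = 0.1403 M.
Kb = Kw/Ka = 1.0e-14 / 1.8 x 10^-4 = 5.56e-11.
[OH^-] = sqrt(Kb x [HCOO-]) = sqrt(5.56e-11 x 0.1403) = 2.79e-6 M.
pOH = 5.55, so pH = 14.00 - 5.55 = 8.45.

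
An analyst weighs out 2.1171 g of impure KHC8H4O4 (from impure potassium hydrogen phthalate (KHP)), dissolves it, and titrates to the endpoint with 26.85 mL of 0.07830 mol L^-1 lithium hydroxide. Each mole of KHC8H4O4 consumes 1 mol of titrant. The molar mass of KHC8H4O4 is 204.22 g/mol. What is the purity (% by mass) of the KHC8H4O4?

n(LiOH) = 0.07830 x 0.02685 = 0.002102 mol.
n(KHC8H4O4) = 0.002102 / 1 = 0.002102 mol.
mass of KHC8H4O4 = 0.002102 x 204.22 = 0.4293 g.
% purity = 0.4293 / 2.1171 x 100 = 20.3%.

20.3%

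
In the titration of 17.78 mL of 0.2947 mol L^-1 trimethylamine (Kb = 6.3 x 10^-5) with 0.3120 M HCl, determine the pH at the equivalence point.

5.31

n((CH3)3N) = 0.2947 x 0.01778 = 0.005240 mol; V(HCl) at equivalence = 0.005240/0.3120 = 0.01679 L.
At equivalence the base is fully converted to (CH3)3NH+; total volume = 0.03457 L, so [(CH3)3NH+] = 0.005240/0.03457 = 0.1516 M.
Ka((CH3)3NH+) = Kw/Kb = 1.0e-14 / 6.3 x 10^-5 = 1.59e-10.
[H^+] = sqrt(Ka x [(CH3)3NH+]) = sqrt(1.59e-10 x 0.1516) = 4.90e-6 M.
pH = -log(4.90e-6) = 5.31.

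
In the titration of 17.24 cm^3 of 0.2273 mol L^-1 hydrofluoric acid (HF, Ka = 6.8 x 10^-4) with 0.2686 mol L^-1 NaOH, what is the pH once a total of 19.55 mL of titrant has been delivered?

n(acid) = 0.2273 x 0.01724 = 0.003919 mol; n(NaOH) added = 0.2686 x 0.01955 = 0.005251 mol.
Base is in excess by 0.005251 - 0.003919 = 0.001332 mol in a total volume of 0.03679 L.
[OH^-] = 0.001332/0.03679 = 0.03622 M, so pOH = 1.44 and pH = 14.00 - 1.44 = 12.56.

12.56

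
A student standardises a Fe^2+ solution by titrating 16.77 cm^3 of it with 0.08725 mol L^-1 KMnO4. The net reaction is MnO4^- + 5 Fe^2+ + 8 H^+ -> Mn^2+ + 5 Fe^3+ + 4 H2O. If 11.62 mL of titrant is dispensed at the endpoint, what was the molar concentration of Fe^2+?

0.302 M

n(KMnO4) = 0.08725 x 0.01162 = 0.001014 mol.
From the balanced equation, 1 mol KMnO4 reacts with 5 mol Fe^2+, so n(Fe^2+) = 0.001014 x 5/1 = 0.005069 mol.
[Fe^2+] = 0.005069 / 0.01677 L = 0.302 M.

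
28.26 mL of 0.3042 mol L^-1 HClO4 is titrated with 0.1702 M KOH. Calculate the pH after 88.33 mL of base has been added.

n(acid) = 0.3042 x 0.02826 = 0.008597 mol; n(KOH) added = 0.1702 x 0.08833 = 0.01503 mol.
Base is in excess by 0.01503 - 0.008597 = 0.006437 mol in a total volume of 0.1166 L.
[OH^-] = 0.006437/0.1166 = 0.05521 M, so pOH = 1.26 and pH = 14.00 - 1.26 = 12.74.

12.74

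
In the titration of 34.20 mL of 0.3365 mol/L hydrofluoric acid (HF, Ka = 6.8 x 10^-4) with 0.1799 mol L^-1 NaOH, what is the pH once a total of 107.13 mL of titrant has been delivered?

12.74

n(acid) = 0.3365 x 0.03420 = 0.01151 mol; n(NaOH) added = 0.1799 x 0.1071 = 0.01927 mol.
Base is in excess by 0.01927 - 0.01151 = 0.007764 mol in a total volume of 0.1413 L.
[OH^-] = 0.007764/0.1413 = 0.05494 M, so pOH = 1.26 and pH = 14.00 - 1.26 = 12.74.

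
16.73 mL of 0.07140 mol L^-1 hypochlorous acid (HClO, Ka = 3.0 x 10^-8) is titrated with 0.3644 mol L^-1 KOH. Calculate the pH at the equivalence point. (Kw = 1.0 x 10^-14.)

10.15

n(HClO) = 0.07140 x 0.01673 = 0.001195 mol; V(KOH) at equivalence = 0.001195/0.3644 = 0.003278 L.
At equivalence all the acid is converted to ClO-; total volume = 0.01673 + 0.003278 = 0.02001 L, so [ClO-] = 0.001195/0.02001 = 0.05970 M.
Kb = Kw/Ka = 1.0e-14 / 3.0 x 10^-8 = 3.33e-7.
[OH^-] = sqrt(Kb x [ClO-]) = sqrt(3.33e-7 x 0.05970) = 0.000141 M.
pOH = 3.85, so pH = 14.00 - 3.85 = 10.15.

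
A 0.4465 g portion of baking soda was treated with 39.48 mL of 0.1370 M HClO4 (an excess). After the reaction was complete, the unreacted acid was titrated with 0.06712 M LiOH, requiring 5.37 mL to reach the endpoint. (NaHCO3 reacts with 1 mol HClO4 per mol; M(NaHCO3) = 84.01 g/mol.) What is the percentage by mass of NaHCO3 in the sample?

95.0%

Total n(HClO4) added = 0.1370 x 0.03948 = 0.005409 mol.
n(LiOH) used = 0.06712 x 0.005370 = 0.0003604 mol, which equals the excess n(HClO4).
So n(HClO4) consumed by the sample = 0.005409 - 0.0003604 = 0.005048 mol.
n(NaHCO3) = 0.005048 / 1 = 0.005048 mol.
mass NaHCO3 = 0.005048 x 84.01 = 0.4241 g, so %NaHCO3 = 0.4241/0.4465 x 100 = 95.0%.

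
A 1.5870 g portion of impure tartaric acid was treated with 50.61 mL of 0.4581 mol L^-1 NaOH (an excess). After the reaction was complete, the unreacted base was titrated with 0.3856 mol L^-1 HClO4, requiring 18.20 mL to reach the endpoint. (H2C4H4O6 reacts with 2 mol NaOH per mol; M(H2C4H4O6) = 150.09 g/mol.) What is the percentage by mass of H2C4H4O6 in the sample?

Total n(NaOH) added = 0.4581 x 0.05061 = 0.02318 mol.
n(HClO4) used = 0.3856 x 0.01820 = 0.007018 mol, which equals the excess n(NaOH).
So n(NaOH) consumed by the sample = 0.02318 - 0.007018 = 0.01617 mol.
n(H2C4H4O6) = 0.01617 / 2 = 0.008083 mol.
mass H2C4H4O6 = 0.008083 x 150.09 = 1.213 g, so %H2C4H4O6 = 1.213/1.5870 x 100 = 76.4%.

76.4%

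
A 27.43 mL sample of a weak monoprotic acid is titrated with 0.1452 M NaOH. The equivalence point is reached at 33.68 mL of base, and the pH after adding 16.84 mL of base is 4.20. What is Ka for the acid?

6.3 x 10^-5

16.84 mL is half of the equivalence volume, so this is the half-equivalence point where [HA] = [A^-].
At half-equivalence pH = pKa, so pKa = 4.20.
Ka = 10^(-4.20) = 6.3 x 10^-5.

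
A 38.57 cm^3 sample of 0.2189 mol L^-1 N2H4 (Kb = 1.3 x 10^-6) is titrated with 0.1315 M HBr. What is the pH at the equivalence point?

n(N2H4) = 0.2189 x 0.03857 = 0.008443 mol; V(HBr) at equivalence = 0.008443/0.1315 = 0.06421 L.
At equivalence the base is fully converted to N2H5+; total volume = 0.1028 L, so [N2H5+] = 0.008443/0.1028 = 0.08215 M.
Ka(N2H5+) = Kw/Kb = 1.0e-14 / 1.3 x 10^-6 = 7.69e-9.
[H^+] = sqrt(Ka x [N2H5+]) = sqrt(7.69e-9 x 0.08215) = 2.51e-5 M.
pH = -log(2.51e-5) = 4.60.

4.60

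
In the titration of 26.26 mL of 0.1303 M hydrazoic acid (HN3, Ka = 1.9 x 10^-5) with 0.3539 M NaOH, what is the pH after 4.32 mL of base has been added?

4.63

Initial n(HN3) = 0.1303 x 0.02626 = 0.003422 mol.
n(NaOH) added = 0.3539 x 0.004320 = 0.001529 mol, converting that many moles of HN3 to N3-.
Remaining n(HN3) = 0.001893 mol; n(N3-) = 0.001529 mol.
By Henderson-Hasselbalch, pH = pKa + log([A^-]/[HA]) = 4.72 + log(0.001529/0.001893) = 4.72 + (-0.09) = 4.63.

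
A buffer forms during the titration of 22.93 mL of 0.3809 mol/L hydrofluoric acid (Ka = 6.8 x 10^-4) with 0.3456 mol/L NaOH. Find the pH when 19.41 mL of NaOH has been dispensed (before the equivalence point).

3.69

Initial n(HF) = 0.3809 x 0.02293 = 0.008734 mol.
n(NaOH) added = 0.3456 x 0.01941 = 0.006708 mol, converting that many moles of HF to F-.
Remaining n(HF) = 0.002026 mol; n(F-) = 0.006708 mol.
By Henderson-Hasselbalch, pH = pKa + log([A^-]/[HA]) = 3.17 + log(0.006708/0.002026) = 3.17 + (+0.52) = 3.69.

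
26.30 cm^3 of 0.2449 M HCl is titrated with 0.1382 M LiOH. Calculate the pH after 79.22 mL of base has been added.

n(acid) = 0.2449 x 0.02630 = 0.006441 mol; n(LiOH) added = 0.1382 x 0.07922 = 0.01095 mol.
Base is in excess by 0.01095 - 0.006441 = 0.004507 mol in a total volume of 0.1055 L.
[OH^-] = 0.004507/0.1055 = 0.04272 M, so pOH = 1.37 and pH = 14.00 - 1.37 = 12.63.

12.63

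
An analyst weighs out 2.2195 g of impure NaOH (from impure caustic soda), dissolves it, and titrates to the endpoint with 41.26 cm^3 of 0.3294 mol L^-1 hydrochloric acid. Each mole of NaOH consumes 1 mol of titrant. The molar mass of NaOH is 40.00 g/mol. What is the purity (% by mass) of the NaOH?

24.5%

n(HCl) = 0.3294 x 0.04126 = 0.01359 mol.
n(NaOH) = 0.01359 / 1 = 0.01359 mol.
mass of NaOH = 0.01359 x 40.00 = 0.5436 g.
% purity = 0.5436 / 2.2195 x 100 = 24.5%.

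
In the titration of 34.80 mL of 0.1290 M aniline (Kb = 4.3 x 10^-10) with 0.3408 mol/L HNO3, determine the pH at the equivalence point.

2.83

n(C6H5NH2) = 0.1290 x 0.03480 = 0.004489 mol; V(HNO3) at equivalence = 0.004489/0.3408 = 0.01317 L.
At equivalence the base is fully converted to C6H5NH3+; total volume = 0.04797 L, so [C6H5NH3+] = 0.004489/0.04797 = 0.09358 M.
Ka(C6H5NH3+) = Kw/Kb = 1.0e-14 / 4.3 x 10^-10 = 2.33e-5.
[H^+] = sqrt(Ka x [C6H5NH3+]) = sqrt(2.33e-5 x 0.09358) = 0.00148 M.
pH = -log(0.00148) = 2.83.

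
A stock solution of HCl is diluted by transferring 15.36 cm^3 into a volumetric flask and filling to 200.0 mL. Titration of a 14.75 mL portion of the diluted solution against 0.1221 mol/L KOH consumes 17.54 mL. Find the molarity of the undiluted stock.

n(KOH) = 0.1221 x 0.01754 = 0.002142 mol.
n(HCl) in the aliquot = 0.002142 mol.
[diluted HCl] = 0.002142 / 0.01475 = 0.1452 M.
Dilution factor = 200.0/15.36 = 13.02, so [stock] = 0.1452 x 13.02 = 1.89 M.

1.89 M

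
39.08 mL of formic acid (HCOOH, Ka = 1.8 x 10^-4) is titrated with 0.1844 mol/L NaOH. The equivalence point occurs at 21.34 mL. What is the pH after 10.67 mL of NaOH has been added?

3.74

10.67 mL is exactly half the equivalence volume (21.34/2), i.e. the half-equivalence point.
There, n(HA) = n(A^-), so pH = pKa = -log(1.8 x 10^-4) = 3.74.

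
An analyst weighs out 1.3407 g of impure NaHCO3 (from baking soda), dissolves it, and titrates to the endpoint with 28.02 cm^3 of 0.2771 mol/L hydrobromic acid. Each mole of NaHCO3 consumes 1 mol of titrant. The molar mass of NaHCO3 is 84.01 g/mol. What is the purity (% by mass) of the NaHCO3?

n(HBr) = 0.2771 x 0.02802 = 0.007764 mol.
n(NaHCO3) = 0.007764 / 1 = 0.007764 mol.
mass of NaHCO3 = 0.007764 x 84.01 = 0.6523 g.
% purity = 0.6523 / 1.3407 x 100 = 48.7%.

48.7%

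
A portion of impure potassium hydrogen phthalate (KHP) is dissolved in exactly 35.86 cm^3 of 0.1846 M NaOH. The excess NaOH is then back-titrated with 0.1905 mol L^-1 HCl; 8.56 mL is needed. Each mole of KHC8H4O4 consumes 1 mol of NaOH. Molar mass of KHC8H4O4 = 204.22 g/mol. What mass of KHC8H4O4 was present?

Total n(NaOH) added = 0.1846 x 0.03586 = 0.006620 mol.
n(HCl) used = 0.1905 x 0.008560 = 0.001631 mol, which equals the excess n(NaOH).
So n(NaOH) consumed by the sample = 0.006620 - 0.001631 = 0.004989 mol.
n(KHC8H4O4) = 0.004989 / 1 = 0.004989 mol.
mass = 0.004989 mol x 204.22 g/mol = 1.02 g.

1.02 g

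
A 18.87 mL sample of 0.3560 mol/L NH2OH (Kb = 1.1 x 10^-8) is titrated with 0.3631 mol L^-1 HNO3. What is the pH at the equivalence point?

n(NH2OH) = 0.3560 x 0.01887 = 0.006718 mol; V(HNO3) at equivalence = 0.006718/0.3631 = 0.01850 L.
At equivalence the base is fully converted to NH3OH+; total volume = 0.03737 L, so [NH3OH+] = 0.006718/0.03737 = 0.1798 M.
Ka(NH3OH+) = Kw/Kb = 1.0e-14 / 1.1 x 10^-8 = 9.09e-7.
[H^+] = sqrt(Ka x [NH3OH+]) = sqrt(9.09e-7 x 0.1798) = 0.000404 M.
pH = -log(0.000404) = 3.39.

3.39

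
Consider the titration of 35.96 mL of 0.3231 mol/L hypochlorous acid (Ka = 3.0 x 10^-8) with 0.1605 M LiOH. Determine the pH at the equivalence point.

n(HClO) = 0.3231 x 0.03596 = 0.01162 mol; V(LiOH) at equivalence = 0.01162/0.1605 = 0.07239 L.
At equivalence all the acid is converted to ClO-; total volume = 0.03596 + 0.07239 = 0.1084 L, so [ClO-] = 0.01162/0.1084 = 0.1072 M.
Kb = Kw/Ka = 1.0e-14 / 3.0 x 10^-8 = 3.33e-7.
[OH^-] = sqrt(Kb x [ClO-]) = sqrt(3.33e-7 x 0.1072) = 0.000189 M.
pOH = 3.72, so pH = 14.00 - 3.72 = 10.28.

10.28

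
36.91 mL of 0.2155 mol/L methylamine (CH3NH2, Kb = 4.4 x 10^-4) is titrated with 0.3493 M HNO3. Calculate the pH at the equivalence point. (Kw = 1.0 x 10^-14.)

n(CH3NH2) = 0.2155 x 0.03691 = 0.007954 mol; V(HNO3) at equivalence = 0.007954/0.3493 = 0.02277 L.
At equivalence the base is fully converted to CH3NH3+; total volume = 0.05968 L, so [CH3NH3+] = 0.007954/0.05968 = 0.1333 M.
Ka(CH3NH3+) = Kw/Kb = 1.0e-14 / 4.4 x 10^-4 = 2.27e-11.
[H^+] = sqrt(Ka x [CH3NH3+]) = sqrt(2.27e-11 x 0.1333) = 1.74e-6 M.
pH = -log(1.74e-6) = 5.76.

5.76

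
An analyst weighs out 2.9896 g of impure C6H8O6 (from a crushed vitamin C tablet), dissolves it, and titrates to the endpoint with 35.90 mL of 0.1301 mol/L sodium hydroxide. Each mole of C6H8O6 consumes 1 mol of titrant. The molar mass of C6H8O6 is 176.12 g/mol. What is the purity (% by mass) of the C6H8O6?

27.5%

n(NaOH) = 0.1301 x 0.03590 = 0.004671 mol.
n(C6H8O6) = 0.004671 / 1 = 0.004671 mol.
mass of C6H8O6 = 0.004671 x 176.12 = 0.8226 g.
% purity = 0.8226 / 2.9896 x 100 = 27.5%.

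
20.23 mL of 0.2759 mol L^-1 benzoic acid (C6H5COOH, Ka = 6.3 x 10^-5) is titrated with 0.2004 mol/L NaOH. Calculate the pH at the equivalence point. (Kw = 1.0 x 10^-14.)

n(C6H5COOH) = 0.2759 x 0.02023 = 0.005581 mol; V(NaOH) at equivalence = 0.005581/0.2004 = 0.02785 L.
At equivalence all the acid is converted to C6H5COO-; total volume = 0.02023 + 0.02785 = 0.04808 L, so [C6H5COO-] = 0.005581/0.04808 = 0.1161 M.
Kb = Kw/Ka = 1.0e-14 / 6.3 x 10^-5 = 1.59e-10.
[OH^-] = sqrt(Kb x [C6H5COO-]) = sqrt(1.59e-10 x 0.1161) = 4.29e-6 M.
pOH = 5.37, so pH = 14.00 - 5.37 = 8.63.

8.63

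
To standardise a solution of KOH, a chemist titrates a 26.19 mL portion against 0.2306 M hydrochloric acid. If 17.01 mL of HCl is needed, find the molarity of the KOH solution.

n(HCl) delivered = 0.2306 x 0.01701 = 0.003923 mol.
For a 1:1 reaction, n(KOH) = 0.003923 mol.
[KOH] = 0.003923 mol / 0.02619 L = 0.150 M.

0.150 M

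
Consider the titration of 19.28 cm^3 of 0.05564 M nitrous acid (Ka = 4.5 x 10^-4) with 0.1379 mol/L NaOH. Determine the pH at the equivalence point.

7.97

n(HNO2) = 0.05564 x 0.01928 = 0.001073 mol; V(NaOH) at equivalence = 0.001073/0.1379 = 0.007779 L.
At equivalence all the acid is converted to NO2-; total volume = 0.01928 + 0.007779 = 0.02706 L, so [NO2-] = 0.001073/0.02706 = 0.03964 M.
Kb = Kw/Ka = 1.0e-14 / 4.5 x 10^-4 = 2.22e-11.
[OH^-] = sqrt(Kb x [NO2-]) = sqrt(2.22e-11 x 0.03964) = 9.39e-7 M.
pOH = 6.03, so pH = 14.00 - 6.03 = 7.97.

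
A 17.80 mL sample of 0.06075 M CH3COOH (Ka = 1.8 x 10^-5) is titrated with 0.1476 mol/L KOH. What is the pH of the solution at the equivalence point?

n(CH3COOH) = 0.06075 x 0.01780 = 0.001081 mol; V(KOH) at equivalence = 0.001081/0.1476 = 0.007326 L.
At equivalence all the acid is converted to CH3COO-; total volume = 0.01780 + 0.007326 = 0.02513 L, so [CH3COO-] = 0.001081/0.02513 = 0.04304 M.
Kb = Kw/Ka = 1.0e-14 / 1.8 x 10^-5 = 5.56e-10.
[OH^-] = sqrt(Kb x [CH3COO-]) = sqrt(5.56e-10 x 0.04304) = 4.89e-6 M.
pOH = 5.31, so pH = 14.00 - 5.31 = 8.69.

8.69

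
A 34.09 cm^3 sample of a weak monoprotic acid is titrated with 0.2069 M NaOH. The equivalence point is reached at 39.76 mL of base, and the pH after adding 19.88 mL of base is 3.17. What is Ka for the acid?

19.88 mL is half of the equivalence volume, so this is the half-equivalence point where [HA] = [A^-].
At half-equivalence pH = pKa, so pKa = 3.17.
Ka = 10^(-3.17) = 6.8 x 10^-4.

6.8 x 10^-4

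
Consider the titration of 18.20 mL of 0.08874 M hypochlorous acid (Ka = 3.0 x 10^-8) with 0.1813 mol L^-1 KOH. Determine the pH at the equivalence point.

n(HClO) = 0.08874 x 0.01820 = 0.001615 mol; V(KOH) at equivalence = 0.001615/0.1813 = 0.008908 L.
At equivalence all the acid is converted to ClO-; total volume = 0.01820 + 0.008908 = 0.02711 L, so [ClO-] = 0.001615/0.02711 = 0.05958 M.
Kb = Kw/Ka = 1.0e-14 / 3.0 x 10^-8 = 3.33e-7.
[OH^-] = sqrt(Kb x [ClO-]) = sqrt(3.33e-7 x 0.05958) = 0.000141 M.
pOH = 3.85, so pH = 14.00 - 3.85 = 10.15.

10.15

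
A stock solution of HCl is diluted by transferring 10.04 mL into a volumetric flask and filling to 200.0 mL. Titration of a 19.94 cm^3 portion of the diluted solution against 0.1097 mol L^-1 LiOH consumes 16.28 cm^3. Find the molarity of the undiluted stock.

n(LiOH) = 0.1097 x 0.01628 = 0.001786 mol.
n(HCl) in the aliquot = 0.001786 mol.
[diluted HCl] = 0.001786 / 0.01994 = 0.08956 M.
Dilution factor = 200.0/10.04 = 19.92, so [stock] = 0.08956 x 19.92 = 1.78 M.

1.78 M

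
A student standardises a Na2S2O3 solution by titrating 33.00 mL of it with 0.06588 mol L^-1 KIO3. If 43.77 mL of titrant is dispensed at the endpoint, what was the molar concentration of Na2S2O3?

0.524 M

n(KIO3) = 0.06588 x 0.04377 = 0.002884 mol.
From the balanced equation, 1 mol KIO3 reacts with 6 mol Na2S2O3, so n(Na2S2O3) = 0.002884 x 6/1 = 0.01730 mol.
[Na2S2O3] = 0.01730 / 0.03300 L = 0.524 M.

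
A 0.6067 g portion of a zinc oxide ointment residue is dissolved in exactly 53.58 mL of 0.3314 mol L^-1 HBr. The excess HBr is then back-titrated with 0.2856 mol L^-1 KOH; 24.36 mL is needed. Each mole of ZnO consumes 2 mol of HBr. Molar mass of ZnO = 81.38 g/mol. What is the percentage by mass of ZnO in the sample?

72.4%

Total n(HBr) added = 0.3314 x 0.05358 = 0.01776 mol.
n(KOH) used = 0.2856 x 0.02436 = 0.006957 mol, which equals the excess n(HBr).
So n(HBr) consumed by the sample = 0.01776 - 0.006957 = 0.01080 mol.
n(ZnO) = 0.01080 / 2 = 0.005400 mol.
mass ZnO = 0.005400 x 81.38 = 0.4394 g, so %ZnO = 0.4394/0.6067 x 100 = 72.4%.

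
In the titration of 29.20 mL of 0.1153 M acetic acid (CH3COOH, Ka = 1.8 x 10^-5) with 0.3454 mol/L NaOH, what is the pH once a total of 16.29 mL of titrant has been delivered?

12.70

n(acid) = 0.1153 x 0.02920 = 0.003367 mol; n(NaOH) added = 0.3454 x 0.01629 = 0.005627 mol.
Base is in excess by 0.005627 - 0.003367 = 0.002260 mol in a total volume of 0.04549 L.
[OH^-] = 0.002260/0.04549 = 0.04968 M, so pOH = 1.30 and pH = 14.00 - 1.30 = 12.70.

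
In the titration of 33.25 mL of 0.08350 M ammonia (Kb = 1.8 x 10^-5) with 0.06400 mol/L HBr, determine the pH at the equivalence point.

n(NH3) = 0.08350 x 0.03325 = 0.002776 mol; V(HBr) at equivalence = 0.002776/0.06400 = 0.04338 L.
At equivalence the base is fully converted to NH4+; total volume = 0.07663 L, so [NH4+] = 0.002776/0.07663 = 0.03623 M.
Ka(NH4+) = Kw/Kb = 1.0e-14 / 1.8 x 10^-5 = 5.56e-10.
[H^+] = sqrt(Ka x [NH4+]) = sqrt(5.56e-10 x 0.03623) = 4.49e-6 M.
pH = -log(4.49e-6) = 5.35.

5.35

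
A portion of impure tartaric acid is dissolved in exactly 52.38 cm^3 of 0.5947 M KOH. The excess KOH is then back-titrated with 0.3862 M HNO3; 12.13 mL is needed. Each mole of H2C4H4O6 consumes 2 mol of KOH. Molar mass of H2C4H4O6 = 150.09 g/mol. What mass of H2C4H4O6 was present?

Total n(KOH) added = 0.5947 x 0.05238 = 0.03115 mol.
n(HNO3) used = 0.3862 x 0.01213 = 0.004685 mol, which equals the excess n(KOH).
So n(KOH) consumed by the sample = 0.03115 - 0.004685 = 0.02647 mol.
n(H2C4H4O6) = 0.02647 / 2 = 0.01323 mol.
mass = 0.01323 mol x 150.09 g/mol = 1.99 g.

1.99 g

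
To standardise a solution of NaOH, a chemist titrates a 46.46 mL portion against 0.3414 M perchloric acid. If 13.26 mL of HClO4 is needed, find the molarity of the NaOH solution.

0.0974 M

n(HClO4) delivered = 0.3414 x 0.01326 = 0.004527 mol.
For a 1:1 reaction, n(NaOH) = 0.004527 mol.
[NaOH] = 0.004527 mol / 0.04646 L = 0.0974 M.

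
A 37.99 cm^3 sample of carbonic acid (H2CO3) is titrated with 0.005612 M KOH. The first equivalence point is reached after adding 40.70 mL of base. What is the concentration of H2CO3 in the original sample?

n(KOH) = 0.005612 x 0.04070 = 0.0002284 mol.
At the first equivalence point, 1 mol OH^- react per mol H2CO3, so n(H2CO3) = 0.0002284 / 1 = 0.0002284 mol.
[H2CO3] = 0.0002284 / 0.03799 L = 0.00601 M.

0.00601 M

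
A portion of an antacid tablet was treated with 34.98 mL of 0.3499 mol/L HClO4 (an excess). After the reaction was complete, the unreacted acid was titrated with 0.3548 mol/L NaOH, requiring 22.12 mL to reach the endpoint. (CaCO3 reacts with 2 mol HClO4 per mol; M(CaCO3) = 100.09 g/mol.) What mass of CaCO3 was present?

0.220 g

Total n(HClO4) added = 0.3499 x 0.03498 = 0.01224 mol.
n(NaOH) used = 0.3548 x 0.02212 = 0.007848 mol, which equals the excess n(HClO4).
So n(HClO4) consumed by the sample = 0.01224 - 0.007848 = 0.004391 mol.
n(CaCO3) = 0.004391 / 2 = 0.002196 mol.
mass = 0.002196 mol x 100.09 g/mol = 0.220 g.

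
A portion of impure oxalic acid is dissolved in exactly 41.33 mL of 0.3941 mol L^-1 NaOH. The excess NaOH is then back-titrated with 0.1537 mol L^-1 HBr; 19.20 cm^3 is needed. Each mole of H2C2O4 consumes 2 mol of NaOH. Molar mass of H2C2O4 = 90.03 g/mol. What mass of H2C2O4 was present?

Total n(NaOH) added = 0.3941 x 0.04133 = 0.01629 mol.
n(HBr) used = 0.1537 x 0.01920 = 0.002951 mol, which equals the excess n(NaOH).
So n(NaOH) consumed by the sample = 0.01629 - 0.002951 = 0.01334 mol.
n(H2C2O4) = 0.01334 / 2 = 0.006669 mol.
mass = 0.006669 mol x 90.03 g/mol = 0.600 g.

0.600 g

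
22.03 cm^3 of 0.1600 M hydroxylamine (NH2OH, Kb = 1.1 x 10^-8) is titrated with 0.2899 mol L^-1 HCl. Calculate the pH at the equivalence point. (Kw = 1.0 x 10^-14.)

3.51

n(NH2OH) = 0.1600 x 0.02203 = 0.003525 mol; V(HCl) at equivalence = 0.003525/0.2899 = 0.01216 L.
At equivalence the base is fully converted to NH3OH+; total volume = 0.03419 L, so [NH3OH+] = 0.003525/0.03419 = 0.1031 M.
Ka(NH3OH+) = Kw/Kb = 1.0e-14 / 1.1 x 10^-8 = 9.09e-7.
[H^+] = sqrt(Ka x [NH3OH+]) = sqrt(9.09e-7 x 0.1031) = 0.000306 M.
pH = -log(0.000306) = 3.51.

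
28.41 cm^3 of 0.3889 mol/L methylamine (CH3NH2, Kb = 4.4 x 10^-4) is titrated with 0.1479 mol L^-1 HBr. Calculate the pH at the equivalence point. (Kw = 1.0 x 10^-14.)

5.81

n(CH3NH2) = 0.3889 x 0.02841 = 0.01105 mol; V(HBr) at equivalence = 0.01105/0.1479 = 0.07470 L.
At equivalence the base is fully converted to CH3NH3+; total volume = 0.1031 L, so [CH3NH3+] = 0.01105/0.1031 = 0.1072 M.
Ka(CH3NH3+) = Kw/Kb = 1.0e-14 / 4.4 x 10^-4 = 2.27e-11.
[H^+] = sqrt(Ka x [CH3NH3+]) = sqrt(2.27e-11 x 0.1072) = 1.56e-6 M.
pH = -log(1.56e-6) = 5.81.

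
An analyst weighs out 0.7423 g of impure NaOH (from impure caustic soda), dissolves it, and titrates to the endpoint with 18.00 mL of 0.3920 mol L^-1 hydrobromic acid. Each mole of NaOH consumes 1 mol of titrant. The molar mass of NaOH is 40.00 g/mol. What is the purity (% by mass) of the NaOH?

n(HBr) = 0.3920 x 0.01800 = 0.007056 mol.
n(NaOH) = 0.007056 / 1 = 0.007056 mol.
mass of NaOH = 0.007056 x 40.00 = 0.2822 g.
% purity = 0.2822 / 0.7423 x 100 = 38.0%.

38.0%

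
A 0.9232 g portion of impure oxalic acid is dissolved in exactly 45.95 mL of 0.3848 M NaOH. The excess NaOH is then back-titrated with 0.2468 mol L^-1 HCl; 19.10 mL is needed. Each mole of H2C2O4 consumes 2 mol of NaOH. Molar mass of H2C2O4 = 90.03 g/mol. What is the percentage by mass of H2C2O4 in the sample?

63.2%

Total n(NaOH) added = 0.3848 x 0.04595 = 0.01768 mol.
n(HCl) used = 0.2468 x 0.01910 = 0.004714 mol, which equals the excess n(NaOH).
So n(NaOH) consumed by the sample = 0.01768 - 0.004714 = 0.01297 mol.
n(H2C2O4) = 0.01297 / 2 = 0.006484 mol.
mass H2C2O4 = 0.006484 x 90.03 = 0.5837 g, so %H2C2O4 = 0.5837/0.9232 x 100 = 63.2%.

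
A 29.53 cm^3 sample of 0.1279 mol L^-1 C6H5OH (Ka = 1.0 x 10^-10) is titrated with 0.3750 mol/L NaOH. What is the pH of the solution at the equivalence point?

n(C6H5OH) = 0.1279 x 0.02953 = 0.003777 mol; V(NaOH) at equivalence = 0.003777/0.3750 = 0.01007 L.
At equivalence all the acid is converted to C6H5O-; total volume = 0.02953 + 0.01007 = 0.03960 L, so [C6H5O-] = 0.003777/0.03960 = 0.09537 M.
Kb = Kw/Ka = 1.0e-14 / 1.0 x 10^-10 = 0.000100.
[OH^-] = sqrt(Kb x [C6H5O-]) = sqrt(0.000100 x 0.09537) = 0.00309 M.
pOH = 2.51, so pH = 14.00 - 2.51 = 11.49.

11.49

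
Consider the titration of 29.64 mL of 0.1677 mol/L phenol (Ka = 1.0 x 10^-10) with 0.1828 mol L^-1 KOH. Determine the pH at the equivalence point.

11.47

n(C6H5OH) = 0.1677 x 0.02964 = 0.004971 mol; V(KOH) at equivalence = 0.004971/0.1828 = 0.02719 L.
At equivalence all the acid is converted to C6H5O-; total volume = 0.02964 + 0.02719 = 0.05683 L, so [C6H5O-] = 0.004971/0.05683 = 0.08746 M.
Kb = Kw/Ka = 1.0e-14 / 1.0 x 10^-10 = 0.000100.
[OH^-] = sqrt(Kb x [C6H5O-]) = sqrt(0.000100 x 0.08746) = 0.00296 M.
pOH = 2.53, so pH = 14.00 - 2.53 = 11.47.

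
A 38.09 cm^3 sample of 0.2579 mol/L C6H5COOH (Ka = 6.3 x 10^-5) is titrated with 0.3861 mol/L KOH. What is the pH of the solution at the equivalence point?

n(C6H5COOH) = 0.2579 x 0.03809 = 0.009823 mol; V(KOH) at equivalence = 0.009823/0.3861 = 0.02544 L.
At equivalence all the acid is converted to C6H5COO-; total volume = 0.03809 + 0.02544 = 0.06353 L, so [C6H5COO-] = 0.009823/0.06353 = 0.1546 M.
Kb = Kw/Ka = 1.0e-14 / 6.3 x 10^-5 = 1.59e-10.
[OH^-] = sqrt(Kb x [C6H5COO-]) = sqrt(1.59e-10 x 0.1546) = 4.95e-6 M.
pOH = 5.31, so pH = 14.00 - 5.31 = 8.69.

8.69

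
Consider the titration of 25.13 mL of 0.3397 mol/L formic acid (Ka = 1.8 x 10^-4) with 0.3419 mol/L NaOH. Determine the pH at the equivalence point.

8.49

n(HCOOH) = 0.3397 x 0.02513 = 0.008537 mol; V(NaOH) at equivalence = 0.008537/0.3419 = 0.02497 L.
At equivalence all the acid is converted to HCOO-; total volume = 0.02513 + 0.02497 = 0.05010 L, so [HCOO-] = 0.008537/0.05010 = 0.1704 M.
Kb = Kw/Ka = 1.0e-14 / 1.8 x 10^-4 = 5.56e-11.
[OH^-] = sqrt(Kb x [HCOO-]) = sqrt(5.56e-11 x 0.1704) = 3.08e-6 M.
pOH = 5.51, so pH = 14.00 - 5.51 = 8.49.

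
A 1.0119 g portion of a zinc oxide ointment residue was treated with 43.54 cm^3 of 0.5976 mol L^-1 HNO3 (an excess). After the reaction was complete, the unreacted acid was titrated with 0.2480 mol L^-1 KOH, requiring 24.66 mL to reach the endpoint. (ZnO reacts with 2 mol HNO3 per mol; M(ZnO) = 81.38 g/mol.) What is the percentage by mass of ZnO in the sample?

Total n(HNO3) added = 0.5976 x 0.04354 = 0.02602 mol.
n(KOH) used = 0.2480 x 0.02466 = 0.006116 mol, which equals the excess n(HNO3).
So n(HNO3) consumed by the sample = 0.02602 - 0.006116 = 0.01990 mol.
n(ZnO) = 0.01990 / 2 = 0.009952 mol.
mass ZnO = 0.009952 x 81.38 = 0.8099 g, so %ZnO = 0.8099/1.0119 x 100 = 80.0%.

80.0%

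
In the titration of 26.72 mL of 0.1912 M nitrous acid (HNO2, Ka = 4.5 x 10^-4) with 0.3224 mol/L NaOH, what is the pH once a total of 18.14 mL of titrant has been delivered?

n(acid) = 0.1912 x 0.02672 = 0.005109 mol; n(NaOH) added = 0.3224 x 0.01814 = 0.005848 mol.
Base is in excess by 0.005848 - 0.005109 = 0.0007395 mol in a total volume of 0.04486 L.
[OH^-] = 0.0007395/0.04486 = 0.01648 M, so pOH = 1.78 and pH = 14.00 - 1.78 = 12.22.

12.22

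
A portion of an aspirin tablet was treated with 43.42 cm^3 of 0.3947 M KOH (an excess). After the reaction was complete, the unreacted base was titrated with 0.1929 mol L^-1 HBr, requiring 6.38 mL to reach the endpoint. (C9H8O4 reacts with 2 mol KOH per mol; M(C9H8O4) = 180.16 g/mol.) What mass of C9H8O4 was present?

1.43 g

Total n(KOH) added = 0.3947 x 0.04342 = 0.01714 mol.
n(HBr) used = 0.1929 x 0.006380 = 0.001231 mol, which equals the excess n(KOH).
So n(KOH) consumed by the sample = 0.01714 - 0.001231 = 0.01591 mol.
n(C9H8O4) = 0.01591 / 2 = 0.007954 mol.
mass = 0.007954 mol x 180.16 g/mol = 1.43 g.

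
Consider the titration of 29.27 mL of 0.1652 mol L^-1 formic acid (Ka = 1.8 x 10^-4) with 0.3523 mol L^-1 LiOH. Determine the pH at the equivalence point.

n(HCOOH) = 0.1652 x 0.02927 = 0.004835 mol; V(LiOH) at equivalence = 0.004835/0.3523 = 0.01373 L.
At equivalence all the acid is converted to HCOO-; total volume = 0.02927 + 0.01373 = 0.04300 L, so [HCOO-] = 0.004835/0.04300 = 0.1125 M.
Kb = Kw/Ka = 1.0e-14 / 1.8 x 10^-4 = 5.56e-11.
[OH^-] = sqrt(Kb x [HCOO-]) = sqrt(5.56e-11 x 0.1125) = 2.50e-6 M.
pOH = 5.60, so pH = 14.00 - 5.60 = 8.40.

8.40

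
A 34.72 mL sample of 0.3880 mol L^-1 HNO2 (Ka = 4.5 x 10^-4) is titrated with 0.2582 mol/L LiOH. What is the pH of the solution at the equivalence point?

8.27

n(HNO2) = 0.3880 x 0.03472 = 0.01347 mol; V(LiOH) at equivalence = 0.01347/0.2582 = 0.05217 L.
At equivalence all the acid is converted to NO2-; total volume = 0.03472 + 0.05217 = 0.08689 L, so [NO2-] = 0.01347/0.08689 = 0.1550 M.
Kb = Kw/Ka = 1.0e-14 / 4.5 x 10^-4 = 2.22e-11.
[OH^-] = sqrt(Kb x [NO2-]) = sqrt(2.22e-11 x 0.1550) = 1.86e-6 M.
pOH = 5.73, so pH = 14.00 - 5.73 = 8.27.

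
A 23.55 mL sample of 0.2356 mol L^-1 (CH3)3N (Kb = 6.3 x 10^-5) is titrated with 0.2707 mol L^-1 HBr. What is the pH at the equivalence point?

n((CH3)3N) = 0.2356 x 0.02355 = 0.005548 mol; V(HBr) at equivalence = 0.005548/0.2707 = 0.02050 L.
At equivalence the base is fully converted to (CH3)3NH+; total volume = 0.04405 L, so [(CH3)3NH+] = 0.005548/0.04405 = 0.1260 M.
Ka((CH3)3NH+) = Kw/Kb = 1.0e-14 / 6.3 x 10^-5 = 1.59e-10.
[H^+] = sqrt(Ka x [(CH3)3NH+]) = sqrt(1.59e-10 x 0.1260) = 4.47e-6 M.
pH = -log(4.47e-6) = 5.35.

5.35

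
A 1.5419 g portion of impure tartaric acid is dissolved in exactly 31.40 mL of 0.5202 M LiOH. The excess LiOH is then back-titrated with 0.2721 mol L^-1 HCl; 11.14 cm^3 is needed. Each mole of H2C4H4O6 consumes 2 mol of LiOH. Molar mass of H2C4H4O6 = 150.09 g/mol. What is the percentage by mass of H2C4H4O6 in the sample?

64.7%

Total n(LiOH) added = 0.5202 x 0.03140 = 0.01633 mol.
n(HCl) used = 0.2721 x 0.01114 = 0.003031 mol, which equals the excess n(LiOH).
So n(LiOH) consumed by the sample = 0.01633 - 0.003031 = 0.01330 mol.
n(H2C4H4O6) = 0.01330 / 2 = 0.006652 mol.
mass H2C4H4O6 = 0.006652 x 150.09 = 0.9983 g, so %H2C4H4O6 = 0.9983/1.5419 x 100 = 64.7%.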